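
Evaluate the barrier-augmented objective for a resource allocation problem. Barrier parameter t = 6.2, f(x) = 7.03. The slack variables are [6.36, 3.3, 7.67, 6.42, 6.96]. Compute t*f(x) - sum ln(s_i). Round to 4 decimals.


Step 1: Compute log-barrier.
ln values: [1.85, 1.1939, 2.0373, 1.8594, 1.9402]
phi = -(1.85 + 1.1939 + 2.0373 + 1.8594 + 1.9402) = -8.8809
Step 2: Compute augmented objective.
t*f(x) = 6.2*7.03 = 43.586
Total = 43.586 - 8.8809 = 34.7051


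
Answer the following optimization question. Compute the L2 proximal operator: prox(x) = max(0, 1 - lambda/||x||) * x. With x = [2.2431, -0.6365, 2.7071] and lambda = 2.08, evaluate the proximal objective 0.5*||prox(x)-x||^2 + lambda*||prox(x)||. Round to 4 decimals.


Step 1: Compute ||x||.
||x|| = 3.5728
Step 2: Compute scaling factor.
scale = max(0, 1 - 2.08/3.5728) = 0.4178
Step 3: prox(x) = [0.9372, -0.2659, 1.1311]
||prox(x)|| = 1.4928
Step 4: Proximal objective.
0.5*||prox-x||^2 = 2.1632
lambda*||prox|| = 3.105
Total = 5.2683


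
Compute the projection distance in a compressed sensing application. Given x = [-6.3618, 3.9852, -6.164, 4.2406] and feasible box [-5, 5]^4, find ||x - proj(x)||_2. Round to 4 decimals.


Project each component onto [-5, 5].
clip(-6.3618) = -5.0, clip(3.9852) = 3.9852, clip(-6.164) = -5.0, clip(4.2406) = 4.2406
Projection = [-5.0, 3.9852, -5.0, 4.2406]
Squared diffs: [1.8545, 0.0, 1.3549, 0.0]
Distance = sqrt(3.2094) = 1.7915


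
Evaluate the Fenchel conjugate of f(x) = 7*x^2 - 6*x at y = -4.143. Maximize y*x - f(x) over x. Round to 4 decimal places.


f*(y) = sup_x {y*x - a*x^2 - b*x} = sup_x {(y-b)*x - a*x^2}
FOC: (y - b) - 2a*x = 0 => x* = (y - b)/(2a)
x* = (-4.143 + 6)/(2*7) = 0.1326
f*(-4.143) = (y-b)^2/(4a) = (-4.143 + 6)^2/(4*7)
= 3.4484/28 = 0.1232


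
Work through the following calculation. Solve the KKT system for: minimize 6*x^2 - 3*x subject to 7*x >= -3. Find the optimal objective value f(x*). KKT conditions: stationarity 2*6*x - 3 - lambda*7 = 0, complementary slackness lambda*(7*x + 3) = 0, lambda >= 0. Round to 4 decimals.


Step 1: Try lambda = 0 (constraint inactive).
Stationarity: 2*6*x - 3 = 0
x* = 3/(2*6) = 0.25
Check constraint: 7*0.25 = 1.75 >= -3 -- satisfied.
Step 2: Compute optimal value.
f(x*) = 6*0.25^2 - 3*0.25 = -0.375


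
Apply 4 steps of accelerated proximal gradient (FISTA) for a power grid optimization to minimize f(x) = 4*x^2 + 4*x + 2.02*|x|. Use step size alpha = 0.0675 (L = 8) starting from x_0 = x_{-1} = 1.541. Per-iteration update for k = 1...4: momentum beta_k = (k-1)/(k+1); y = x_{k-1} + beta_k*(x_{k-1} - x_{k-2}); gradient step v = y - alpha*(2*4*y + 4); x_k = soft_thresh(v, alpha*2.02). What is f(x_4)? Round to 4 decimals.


FISTA on f(x) = 4*x^2 + 4*x + 2.02*|x|
L = 8, alpha = 0.0675
Iteration 1: beta = 0.0, y = 1.541 + 0.0*(1.541 - 1.541) = 1.541
  grad(y) = 16.328, v = y - alpha*grad = 0.4389
  prox(v) = soft_thresh(0.4389, 0.1364) = 0.3025
Iteration 2: beta = 0.3333, y = 0.3025 + 0.3333*(0.3025 - 1.541) = -0.1103
  grad(y) = 3.1174, v = y - alpha*grad = -0.3207
  prox(v) = soft_thresh(-0.3207, 0.1364) = -0.1844
Iteration 3: beta = 0.5, y = -0.1844 + 0.5*(-0.1844 - 0.3025) = -0.4279
  grad(y) = 0.5772, v = y - alpha*grad = -0.4668
  prox(v) = soft_thresh(-0.4668, 0.1364) = -0.3305
Iteration 4: beta = 0.6, y = -0.3305 + 0.6*(-0.3305 + 0.1844) = -0.4181
  grad(y) = 0.6552, v = y - alpha*grad = -0.4623
  prox(v) = soft_thresh(-0.4623, 0.1364) = -0.326
f(x_4) = 4*(-0.326)^2 + 4*(-0.326) + 2.02*|-0.326| = -0.2204


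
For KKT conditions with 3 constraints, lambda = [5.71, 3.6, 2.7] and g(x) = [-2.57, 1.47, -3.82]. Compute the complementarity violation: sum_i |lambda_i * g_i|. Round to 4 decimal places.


KKT complementary slackness check:
lambda_1 * g_1 = 5.71 * -2.57 = -14.6747
lambda_2 * g_2 = 3.6 * 1.47 = 5.292
lambda_3 * g_3 = 2.7 * -3.82 = -10.314
Total violation = 14.6747 + 5.292 + 10.314 = 30.2807


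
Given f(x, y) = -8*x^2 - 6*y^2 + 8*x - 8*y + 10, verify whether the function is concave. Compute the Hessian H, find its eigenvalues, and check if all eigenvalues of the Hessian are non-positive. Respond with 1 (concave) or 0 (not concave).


The Hessian of f(x,y) = -8*x^2 - 6*y^2 + 8*x - 8*y + 10 is:
H = [[-16, 0], [0, -12]]
Trace = -16 - 12 = -28
Determinant = -16*-12 - (0)^2 = 192
Discriminant = (-28)^2 - 4*192 = 16.0
Eigenvalues: lambda_1 = -16.0, lambda_2 = -12.0
The function is concave.

1


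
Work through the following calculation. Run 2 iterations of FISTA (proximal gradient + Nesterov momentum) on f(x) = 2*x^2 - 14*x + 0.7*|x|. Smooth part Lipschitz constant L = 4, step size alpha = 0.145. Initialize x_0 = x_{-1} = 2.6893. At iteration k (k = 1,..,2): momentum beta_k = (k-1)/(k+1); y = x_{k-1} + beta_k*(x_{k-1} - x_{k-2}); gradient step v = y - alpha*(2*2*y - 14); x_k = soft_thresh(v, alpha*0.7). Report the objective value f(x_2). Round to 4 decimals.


FISTA on f(x) = 2*x^2 - 14*x + 0.7*|x|
L = 4, alpha = 0.145
Iteration 1: beta = 0.0, y = 2.6893 + 0.0*(2.6893 - 2.6893) = 2.6893
  grad(y) = -3.2428, v = y - alpha*grad = 3.1595
  prox(v) = soft_thresh(3.1595, 0.1015) = 3.058
Iteration 2: beta = 0.3333, y = 3.058 + 0.3333*(3.058 - 2.6893) = 3.1809
  grad(y) = -1.2764, v = y - alpha*grad = 3.366
  prox(v) = soft_thresh(3.366, 0.1015) = 3.2645
f(x_2) = 2*3.2645^2 - 14*3.2645 + 0.7*|3.2645| = -22.1039


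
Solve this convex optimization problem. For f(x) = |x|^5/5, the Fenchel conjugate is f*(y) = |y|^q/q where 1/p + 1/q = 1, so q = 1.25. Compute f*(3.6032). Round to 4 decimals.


The conjugate exponent q satisfies 1/p + 1/q = 1.
p = 5, so q = 5/(5 - 1) = 1.25
|y|^q = 3.6032^1.25 = 4.9643
f*(3.6032) = 4.9643 / 1.25 = 3.9715


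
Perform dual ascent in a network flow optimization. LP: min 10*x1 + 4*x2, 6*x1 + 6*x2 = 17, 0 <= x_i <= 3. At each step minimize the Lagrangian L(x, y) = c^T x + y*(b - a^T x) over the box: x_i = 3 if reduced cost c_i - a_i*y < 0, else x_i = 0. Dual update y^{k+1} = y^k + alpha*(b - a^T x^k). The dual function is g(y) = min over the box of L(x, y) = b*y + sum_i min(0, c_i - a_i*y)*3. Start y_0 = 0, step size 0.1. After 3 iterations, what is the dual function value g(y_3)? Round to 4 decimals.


Dual ascent for LP: min 10*x1 + 4*x2, 6*x1 + 6*x2 = 17, 0 <= x_i <= 3
Step 1: y^k = 0.0, reduced costs: (10.0, 4.0)
  x^k = (0.0, 0.0), subgradient = b - a^T x = 17.0
  y^{k+1} = 0.0 + 0.1*17.0 = 1.7
Step 2: y^k = 1.7, reduced costs: (-0.2, -6.2)
  x^k = (3.0, 3.0), subgradient = b - a^T x = -19.0
  y^{k+1} = 1.7 + 0.1*-19.0 = -0.2
Step 3: y^k = -0.2, reduced costs: (11.2, 5.2)
  x^k = (0.0, 0.0), subgradient = b - a^T x = 17.0
  y^{k+1} = -0.2 + 0.1*17.0 = 1.5
Dual objective at y_3 = 1.5: reduced costs (1.0, -5.0), box minimizer x = (0.0, 3.0)
g(y_3) = b*y + (c1 - a1*y)*x1 + (c2 - a2*y)*x2 = 17*1.5 + 1.0*0.0 + (-5.0)*3.0 = 25.5 + 0.0 - 15.0 = 10.5


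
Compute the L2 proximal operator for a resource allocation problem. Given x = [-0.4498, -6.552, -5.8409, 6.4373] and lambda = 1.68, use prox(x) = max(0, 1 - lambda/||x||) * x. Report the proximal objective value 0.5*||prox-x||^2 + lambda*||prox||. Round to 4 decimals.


Step 1: Compute ||x||.
||x|| = 10.8943
Step 2: Compute scaling factor.
scale = max(0, 1 - 1.68/10.8943) = 0.8458
Step 3: prox(x) = [-0.3804, -5.5416, -4.9402, 5.4446]
||prox(x)|| = 9.2143
Step 4: Proximal objective.
0.5*||prox-x||^2 = 1.4112
lambda*||prox|| = 15.48
Total = 16.8912


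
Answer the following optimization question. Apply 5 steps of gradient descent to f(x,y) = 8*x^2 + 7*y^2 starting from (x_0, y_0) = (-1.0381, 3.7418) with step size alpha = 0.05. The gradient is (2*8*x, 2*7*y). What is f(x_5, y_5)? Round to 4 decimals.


Gradient descent on f(x,y) = 8*x^2 + 7*y^2.
Starting point: (-1.0381, 3.7418), alpha = 0.05
Step 1: grad_x = 2*8*-1.0381 = -16.6096, grad_y = 2*7*3.7418 = 52.3852
  x_1 = -1.0381 - 0.05*-16.6096 = -0.2076
  y_1 = 3.7418 - 0.05*52.3852 = 1.1225
Step 2: grad_x = 2*8*-0.2076 = -3.3219, grad_y = 2*7*1.1225 = 15.7156
  x_2 = -0.2076 - 0.05*-3.3219 = -0.0415
  y_2 = 1.1225 - 0.05*15.7156 = 0.3368
Step 3: grad_x = 2*8*-0.0415 = -0.6644, grad_y = 2*7*0.3368 = 4.7147
  x_3 = -0.0415 - 0.05*-0.6644 = -0.0083
  y_3 = 0.3368 - 0.05*4.7147 = 0.101
Step 4: grad_x = 2*8*-0.0083 = -0.1329, grad_y = 2*7*0.101 = 1.4144
  x_4 = -0.0083 - 0.05*-0.1329 = -0.0017
  y_4 = 0.101 - 0.05*1.4144 = 0.0303
Step 5: grad_x = 2*8*-0.0017 = -0.0266, grad_y = 2*7*0.0303 = 0.4243
  x_5 = -0.0017 - 0.05*-0.0266 = -0.0003
  y_5 = 0.0303 - 0.05*0.4243 = 0.0091
f(-0.0003, 0.0091) = 8*(-0.0003)^2 + 7*0.0091^2 = 0.0006


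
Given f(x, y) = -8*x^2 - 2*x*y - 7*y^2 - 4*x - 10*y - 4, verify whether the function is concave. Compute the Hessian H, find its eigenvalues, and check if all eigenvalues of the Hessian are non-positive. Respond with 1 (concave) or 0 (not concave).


The Hessian of f(x,y) = -8*x^2 - 2*x*y - 7*y^2 - 4*x - 10*y - 4 is:
H = [[-16, -2], [-2, -14]]
Trace = -16 - 14 = -30
Determinant = -16*-14 - (-2)^2 = 220
Discriminant = (-30)^2 - 4*220 = 20.0
Eigenvalues: lambda_1 = -17.2361, lambda_2 = -12.7639
The function is concave.

1


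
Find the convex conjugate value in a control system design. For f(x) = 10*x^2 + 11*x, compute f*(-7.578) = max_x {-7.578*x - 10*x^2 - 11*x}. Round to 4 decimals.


f*(y) = sup_x {y*x - a*x^2 - b*x} = sup_x {(y-b)*x - a*x^2}
FOC: (y - b) - 2a*x = 0 => x* = (y - b)/(2a)
x* = (-7.578 - 11)/(2*10) = -0.9289
f*(-7.578) = (y-b)^2/(4a) = (-7.578 - 11)^2/(4*10)
= 345.1421/40 = 8.6286


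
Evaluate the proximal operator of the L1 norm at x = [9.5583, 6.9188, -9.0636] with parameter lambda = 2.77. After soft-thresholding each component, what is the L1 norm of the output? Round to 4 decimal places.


Soft-thresholding with lambda = 2.77:
prox(9.5583) = sign(9.5583)*max(|9.5583| - 2.77, 0) = 6.7883
prox(6.9188) = sign(6.9188)*max(|6.9188| - 2.77, 0) = 4.1488
prox(-9.0636) = sign(-9.0636)*max(|-9.0636| - 2.77, 0) = -6.2936
prox(x) = [6.7883, 4.1488, -6.2936]
||prox(x)||_1 = 6.7883 + 4.1488 + 6.2936 = 17.2307


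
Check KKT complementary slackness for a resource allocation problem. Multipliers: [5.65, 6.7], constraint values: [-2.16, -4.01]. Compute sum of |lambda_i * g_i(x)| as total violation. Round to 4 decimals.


KKT complementary slackness check:
lambda_1 * g_1 = 5.65 * -2.16 = -12.204
lambda_2 * g_2 = 6.7 * -4.01 = -26.867
Total violation = 12.204 + 26.867 = 39.071


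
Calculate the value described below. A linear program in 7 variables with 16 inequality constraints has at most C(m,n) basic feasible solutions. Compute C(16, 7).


Each vertex corresponds to some choice of n active constraints out of m, so the number of vertices is at most C(m, n) = m! / (n!(m-n)!).
m = 16, n = 7
Numerator: 16 * 15 * 14 * 13 * 12 * 11 * 10
Denominator: 7! = 5040
C(16, 7) = 11440


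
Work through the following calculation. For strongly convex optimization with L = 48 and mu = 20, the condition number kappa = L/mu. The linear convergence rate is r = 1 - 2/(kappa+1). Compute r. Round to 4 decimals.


Step 1: Compute the condition number.
kappa = L/mu = 48/20 = 2.4
Step 2: Compute the convergence rate.
r = 1 - 2/(kappa + 1) = 1 - 2*mu/(L + mu) = (L - mu)/(L + mu) = 28/68 = 0.4118


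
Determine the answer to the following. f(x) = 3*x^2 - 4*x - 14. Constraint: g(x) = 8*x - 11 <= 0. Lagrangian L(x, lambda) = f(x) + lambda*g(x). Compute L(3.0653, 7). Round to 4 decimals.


Step 1: Evaluate f(x).
f(3.0653) = 3*3.0653^2 - 4*3.0653 - 14 = 1.927
Step 2: Evaluate g(x).
g(3.0653) = 8*3.0653 - 11 = 13.5224
Step 3: Compute Lagrangian.
L = 1.927 + 7*13.5224 = 96.5838


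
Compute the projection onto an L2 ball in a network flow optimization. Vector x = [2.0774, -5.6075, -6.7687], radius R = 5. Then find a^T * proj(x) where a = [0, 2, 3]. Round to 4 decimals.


Step 1: Compute ||x|| (intermediates to 6 decimals).
||x|| = sqrt(2.0774^2 + (-5.6075)^2 + (-6.7687)^2) = 9.031885
Step 2: Project.
Since ||x|| > R, scale = R/||x|| = 5/9.031885 = 0.553594, proj(x) = scale * x
proj(x) = [1.150036, -3.104278, -3.747112]
Step 3: Dot product.
a^T * proj(x) = 0*1.150036 + 2*(-3.104278) + 3*(-3.747112) = -17.4499


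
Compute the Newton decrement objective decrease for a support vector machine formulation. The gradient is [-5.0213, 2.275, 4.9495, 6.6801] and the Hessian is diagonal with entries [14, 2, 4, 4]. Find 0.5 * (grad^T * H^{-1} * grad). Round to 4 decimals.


Step 1: H is diagonal, so H^(-1) * g = [-0.3587, 1.1375, 1.2374, 1.67].
Step 2: g^T H^(-1) g = sum_i g_i^2 / H_ii
  = (-5.0213)^2/14 + (2.275)^2/2 + (4.9495)^2/4 + (6.6801)^2/4
  = 1.801 + 2.5878 + 6.1244 + 11.1559 = 21.6691
Step 3: Objective decrease = 0.5 * g^T H^(-1) g = 10.8345


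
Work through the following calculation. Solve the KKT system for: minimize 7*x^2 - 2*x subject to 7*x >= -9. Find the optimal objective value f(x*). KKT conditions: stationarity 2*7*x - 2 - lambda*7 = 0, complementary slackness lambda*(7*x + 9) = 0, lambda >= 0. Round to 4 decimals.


Step 1: Try lambda = 0 (constraint inactive).
Stationarity: 2*7*x - 2 = 0
x* = 2/(2*7) = 1/7 = 0.1429 (rounded; the exact value 1/7 is used below)
Check constraint: 7*0.1429 = 1.0003 >= -9 -- satisfied.
Step 2: Compute optimal value.
f(x*) = 7*(1/7)^2 - 2*(1/7) = -0.1429


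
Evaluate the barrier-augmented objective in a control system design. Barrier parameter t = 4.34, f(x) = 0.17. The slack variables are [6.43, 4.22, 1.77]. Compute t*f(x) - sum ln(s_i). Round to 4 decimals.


Step 1: Compute log-barrier.
ln values: [1.861, 1.4398, 0.571]
phi = -(1.861 + 1.4398 + 0.571) = -3.8718
Step 2: Compute augmented objective.
t*f(x) = 4.34*0.17 = 0.7378
Total = 0.7378 - 3.8718 = -3.134


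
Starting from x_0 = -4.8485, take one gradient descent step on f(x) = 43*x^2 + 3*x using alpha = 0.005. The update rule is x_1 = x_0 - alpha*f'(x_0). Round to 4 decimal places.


We compute the gradient at x_0 and apply the update.
f'(x) = 86*x + 3
f'(-4.8485) = 86*-4.8485 + 3 = -413.971
x_1 = -4.8485 - 0.005*-413.971 = -2.7786


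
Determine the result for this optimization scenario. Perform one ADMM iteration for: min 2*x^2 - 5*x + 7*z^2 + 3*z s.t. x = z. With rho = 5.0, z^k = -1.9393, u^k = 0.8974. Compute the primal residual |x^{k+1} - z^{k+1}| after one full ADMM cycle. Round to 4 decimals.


ADMM iteration with rho = 5.0, z^k = -1.9393, u^k = 0.8974
Step 1: x-update.
Minimize 2*x^2 - 5*x + (5.0/2)*(x + 1.9393 + 0.8974)^2
FOC: (2*2 + 5.0)*x = 5 + 5.0*(-1.9393 - 0.8974)
x^{k+1} = -1.0204
Step 2: z-update.
Minimize 7*z^2 + 3*z + (5.0/2)*(-1.0204 - z + 0.8974)^2
FOC: (2*7 + 5.0)*z = -3 + 5.0*(-1.0204 + 0.8974)
z^{k+1} = -0.1903
Step 3: u-update.
u^{k+1} = 0.8974 - 1.0204 + 0.1903 = 0.0673
Step 4: Primal residual = |-1.0204 + 0.1903| = 0.8301


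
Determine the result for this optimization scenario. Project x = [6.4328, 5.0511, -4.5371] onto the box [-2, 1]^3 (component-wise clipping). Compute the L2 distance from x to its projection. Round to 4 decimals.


Project each component onto [-2, 1].
clip(6.4328) = 1.0, clip(5.0511) = 1.0, clip(-4.5371) = -2.0
Projection = [1.0, 1.0, -2.0]
Squared diffs: [29.5153, 16.4114, 6.4369]
Distance = sqrt(52.3636) = 7.2363


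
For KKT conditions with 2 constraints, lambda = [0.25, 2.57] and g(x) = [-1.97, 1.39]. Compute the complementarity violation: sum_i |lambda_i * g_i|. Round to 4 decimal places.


KKT complementary slackness check:
lambda_1 * g_1 = 0.25 * -1.97 = -0.4925
lambda_2 * g_2 = 2.57 * 1.39 = 3.5723
Total violation = 0.4925 + 3.5723 = 4.0648


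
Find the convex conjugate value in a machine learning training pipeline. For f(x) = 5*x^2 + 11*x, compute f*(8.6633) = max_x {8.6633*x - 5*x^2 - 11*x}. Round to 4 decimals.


f*(y) = sup_x {y*x - a*x^2 - b*x} = sup_x {(y-b)*x - a*x^2}
FOC: (y - b) - 2a*x = 0 => x* = (y - b)/(2a)
x* = (8.6633 - 11)/(2*5) = -0.2337
f*(8.6633) = (y-b)^2/(4a) = (8.6633 - 11)^2/(4*5)
= 5.4602/20 = 0.273


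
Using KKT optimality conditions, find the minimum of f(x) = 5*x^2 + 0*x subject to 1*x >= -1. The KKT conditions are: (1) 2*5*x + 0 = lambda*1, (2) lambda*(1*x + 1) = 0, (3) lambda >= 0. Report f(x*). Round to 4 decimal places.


Step 1: Try lambda = 0 (constraint inactive).
Stationarity: 2*5*x + 0 = 0
x* = 0/(2*5) = 0.0
Check constraint: 1*0.0 = 0.0 >= -1 -- satisfied.
Step 2: Compute optimal value.
f(x*) = 5*0.0^2 + 0*0.0 = 0.0


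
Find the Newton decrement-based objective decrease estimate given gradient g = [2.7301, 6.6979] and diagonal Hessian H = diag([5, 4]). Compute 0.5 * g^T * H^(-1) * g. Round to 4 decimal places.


Step 1: H is diagonal, so H^(-1) * g = [0.546, 1.6745].
Step 2: g^T H^(-1) g = sum_i g_i^2 / H_ii
  = (2.7301)^2/5 + (6.6979)^2/4
  = 1.4907 + 11.2155 = 12.7062
Step 3: Objective decrease = 0.5 * g^T H^(-1) g = 6.3531


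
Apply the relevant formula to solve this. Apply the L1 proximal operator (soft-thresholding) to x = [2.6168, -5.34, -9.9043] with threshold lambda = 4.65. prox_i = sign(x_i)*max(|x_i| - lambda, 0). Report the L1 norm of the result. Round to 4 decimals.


Soft-thresholding with lambda = 4.65:
prox(2.6168) = sign(2.6168)*max(|2.6168| - 4.65, 0) = 0.0
prox(-5.34) = sign(-5.34)*max(|-5.34| - 4.65, 0) = -0.69
prox(-9.9043) = sign(-9.9043)*max(|-9.9043| - 4.65, 0) = -5.2543
prox(x) = [0.0, -0.69, -5.2543]
||prox(x)||_1 = 0.0 + 0.69 + 5.2543 = 5.9443


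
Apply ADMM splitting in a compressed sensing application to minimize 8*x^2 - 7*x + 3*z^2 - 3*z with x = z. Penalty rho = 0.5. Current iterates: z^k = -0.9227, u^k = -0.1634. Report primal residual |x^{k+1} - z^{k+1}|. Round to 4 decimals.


ADMM iteration with rho = 0.5, z^k = -0.9227, u^k = -0.1634
Step 1: x-update.
Minimize 8*x^2 - 7*x + (0.5/2)*(x + 0.9227 - 0.1634)^2
FOC: (2*8 + 0.5)*x = 7 + 0.5*(-0.9227 + 0.1634)
x^{k+1} = 0.4012
Step 2: z-update.
Minimize 3*z^2 - 3*z + (0.5/2)*(0.4012 - z - 0.1634)^2
FOC: (2*3 + 0.5)*z = 3 + 0.5*(0.4012 - 0.1634)
z^{k+1} = 0.4798
Step 3: u-update.
u^{k+1} = -0.1634 + 0.4012 - 0.4798 = -0.242
Step 4: Primal residual = |0.4012 - 0.4798| = 0.0786


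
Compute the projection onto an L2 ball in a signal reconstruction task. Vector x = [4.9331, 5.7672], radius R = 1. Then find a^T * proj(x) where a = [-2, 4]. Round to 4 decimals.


Step 1: Compute ||x|| (intermediates to 6 decimals).
||x|| = sqrt(4.9331^2 + 5.7672^2) = 7.589208
Step 2: Project.
Since ||x|| > R, scale = R/||x|| = 1/7.589208 = 0.131766, proj(x) = scale * x
proj(x) = [0.650015, 0.759921]
Step 3: Dot product.
a^T * proj(x) = -2*0.650015 + 4*0.759921 = 1.7397


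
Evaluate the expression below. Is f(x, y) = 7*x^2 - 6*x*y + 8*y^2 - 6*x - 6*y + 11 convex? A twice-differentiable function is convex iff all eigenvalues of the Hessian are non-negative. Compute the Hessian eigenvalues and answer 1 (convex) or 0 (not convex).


The Hessian of f(x,y) = 7*x^2 - 6*x*y + 8*y^2 - 6*x - 6*y + 11 is:
H = [[14, -6], [-6, 16]]
Trace = 14 + 16 = 30
Determinant = 14*16 - (-6)^2 = 188
Discriminant = (30)^2 - 4*188 = 148.0
Eigenvalues: lambda_1 = 8.9172, lambda_2 = 21.0828
The function is convex.

1


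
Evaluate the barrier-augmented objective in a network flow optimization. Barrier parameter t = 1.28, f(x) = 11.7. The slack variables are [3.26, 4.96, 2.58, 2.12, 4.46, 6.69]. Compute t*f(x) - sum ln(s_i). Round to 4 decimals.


Step 1: Compute log-barrier.
ln values: [1.1817, 1.6014, 0.9478, 0.7514, 1.4951, 1.9006]
phi = -(1.1817 + 1.6014 + 0.9478 + 0.7514 + 1.4951 + 1.9006) = -7.8781
Step 2: Compute augmented objective.
t*f(x) = 1.28*11.7 = 14.976
Total = 14.976 - 7.8781 = 7.0979


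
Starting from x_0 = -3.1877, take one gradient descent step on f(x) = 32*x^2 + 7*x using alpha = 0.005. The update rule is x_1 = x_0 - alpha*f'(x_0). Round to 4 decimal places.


We compute the gradient at x_0 and apply the update.
f'(x) = 64*x + 7
f'(-3.1877) = 64*-3.1877 + 7 = -197.0128
x_1 = -3.1877 - 0.005*-197.0128 = -2.2026


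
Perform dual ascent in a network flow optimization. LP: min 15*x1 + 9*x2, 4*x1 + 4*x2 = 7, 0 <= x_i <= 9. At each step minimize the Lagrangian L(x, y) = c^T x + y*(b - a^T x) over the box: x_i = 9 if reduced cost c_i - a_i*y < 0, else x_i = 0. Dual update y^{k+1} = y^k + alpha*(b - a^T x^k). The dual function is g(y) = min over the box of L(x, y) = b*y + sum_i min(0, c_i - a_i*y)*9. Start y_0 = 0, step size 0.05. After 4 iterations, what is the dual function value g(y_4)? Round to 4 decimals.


Dual ascent for LP: min 15*x1 + 9*x2, 4*x1 + 4*x2 = 7, 0 <= x_i <= 9
Step 1: y^k = 0.0, reduced costs: (15.0, 9.0)
  x^k = (0.0, 0.0), subgradient = b - a^T x = 7.0
  y^{k+1} = 0.0 + 0.05*7.0 = 0.35
Step 2: y^k = 0.35, reduced costs: (13.6, 7.6)
  x^k = (0.0, 0.0), subgradient = b - a^T x = 7.0
  y^{k+1} = 0.35 + 0.05*7.0 = 0.7
Step 3: y^k = 0.7, reduced costs: (12.2, 6.2)
  x^k = (0.0, 0.0), subgradient = b - a^T x = 7.0
  y^{k+1} = 0.7 + 0.05*7.0 = 1.05
Step 4: y^k = 1.05, reduced costs: (10.8, 4.8)
  x^k = (0.0, 0.0), subgradient = b - a^T x = 7.0
  y^{k+1} = 1.05 + 0.05*7.0 = 1.4
Dual objective at y_4 = 1.4: reduced costs (9.4, 3.4), box minimizer x = (0.0, 0.0)
g(y_4) = b*y + (c1 - a1*y)*x1 + (c2 - a2*y)*x2 = 7*1.4 + 9.4*0.0 + 3.4*0.0 = 9.8 + 0.0 + 0.0 = 9.8


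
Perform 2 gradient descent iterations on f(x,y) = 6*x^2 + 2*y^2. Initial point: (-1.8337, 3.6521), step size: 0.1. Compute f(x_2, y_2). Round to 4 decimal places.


Gradient descent on f(x,y) = 6*x^2 + 2*y^2.
Starting point: (-1.8337, 3.6521), alpha = 0.1
Step 1: grad_x = 2*6*-1.8337 = -22.0044, grad_y = 2*2*3.6521 = 14.6084
  x_1 = -1.8337 - 0.1*-22.0044 = 0.3667
  y_1 = 3.6521 - 0.1*14.6084 = 2.1913
Step 2: grad_x = 2*6*0.3667 = 4.4009, grad_y = 2*2*2.1913 = 8.765
  x_2 = 0.3667 - 0.1*4.4009 = -0.0733
  y_2 = 2.1913 - 0.1*8.765 = 1.3148
f(-0.0733, 1.3148) = 6*(-0.0733)^2 + 2*1.3148^2 = 3.4894


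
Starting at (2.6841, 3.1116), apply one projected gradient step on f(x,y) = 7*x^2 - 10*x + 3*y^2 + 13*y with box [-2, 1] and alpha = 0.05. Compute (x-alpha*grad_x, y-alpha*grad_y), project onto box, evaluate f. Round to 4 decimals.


Step 1: Compute gradient at (2.6841, 3.1116).
grad_x = 2*7*2.6841 - 10 = 27.5774
grad_y = 2*3*3.1116 + 13 = 31.6696
Step 2: Gradient step.
x_raw = 2.6841 - 0.05*27.5774 = 1.3052
y_raw = 3.1116 - 0.05*31.6696 = 1.5281
Step 3: Project onto [-2, 1].
x_proj = clip(1.3052) = 1.0
y_proj = clip(1.5281) = 1.0
Step 4: Evaluate f.
f(1.0, 1.0) = 13.0


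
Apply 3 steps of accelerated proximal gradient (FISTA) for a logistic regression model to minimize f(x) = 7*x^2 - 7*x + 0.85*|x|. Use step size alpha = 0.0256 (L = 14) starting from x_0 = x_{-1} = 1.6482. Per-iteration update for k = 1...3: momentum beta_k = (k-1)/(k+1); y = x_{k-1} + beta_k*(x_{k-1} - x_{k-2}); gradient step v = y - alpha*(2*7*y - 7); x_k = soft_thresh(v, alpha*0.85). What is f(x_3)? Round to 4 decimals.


FISTA on f(x) = 7*x^2 - 7*x + 0.85*|x|
L = 14, alpha = 0.0256
Iteration 1: beta = 0.0, y = 1.6482 + 0.0*(1.6482 - 1.6482) = 1.6482
  grad(y) = 16.0748, v = y - alpha*grad = 1.2367
  prox(v) = soft_thresh(1.2367, 0.0218) = 1.2149
Iteration 2: beta = 0.3333, y = 1.2149 + 0.3333*(1.2149 - 1.6482) = 1.0705
  grad(y) = 7.987, v = y - alpha*grad = 0.866
  prox(v) = soft_thresh(0.866, 0.0218) = 0.8443
Iteration 3: beta = 0.5, y = 0.8443 + 0.5*(0.8443 - 1.2149) = 0.6589
  grad(y) = 2.2253, v = y - alpha*grad = 0.602
  prox(v) = soft_thresh(0.602, 0.0218) = 0.5802
f(x_3) = 7*0.5802^2 - 7*0.5802 + 0.85*|0.5802| = -1.2118


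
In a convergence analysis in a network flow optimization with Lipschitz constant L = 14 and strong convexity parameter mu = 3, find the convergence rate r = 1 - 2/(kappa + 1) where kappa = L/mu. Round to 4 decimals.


Step 1: Compute the condition number.
kappa = L/mu = 14/3 = 4.6667
Step 2: Compute the convergence rate.
r = 1 - 2/(kappa + 1) = 1 - 2*mu/(L + mu) = (L - mu)/(L + mu) = 11/17 = 0.6471


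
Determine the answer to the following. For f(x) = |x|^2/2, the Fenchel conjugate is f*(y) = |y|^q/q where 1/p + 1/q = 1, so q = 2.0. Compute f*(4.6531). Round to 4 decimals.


The conjugate exponent q satisfies 1/p + 1/q = 1.
p = 2, so q = 2/(2 - 1) = 2.0
|y|^q = 4.6531^2.0 = 21.6513
f*(4.6531) = 21.6513 / 2.0 = 10.8257


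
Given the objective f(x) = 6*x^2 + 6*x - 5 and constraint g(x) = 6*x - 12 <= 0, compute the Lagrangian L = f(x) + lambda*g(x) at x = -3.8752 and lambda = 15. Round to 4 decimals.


Step 1: Evaluate f(x).
f(-3.8752) = 6*(-3.8752)^2 + 6*(-3.8752) - 5 = 61.8519
Step 2: Evaluate g(x).
g(-3.8752) = 6*-3.8752 - 12 = -35.2512
Step 3: Compute Lagrangian.
L = 61.8519 + 15*-35.2512 = -466.9161


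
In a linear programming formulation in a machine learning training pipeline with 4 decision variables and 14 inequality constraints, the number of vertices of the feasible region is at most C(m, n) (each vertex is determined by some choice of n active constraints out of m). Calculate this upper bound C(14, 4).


Each vertex corresponds to some choice of n active constraints out of m, so the number of vertices is at most C(m, n) = m! / (n!(m-n)!).
m = 14, n = 4
Numerator: 14 * 13 * 12 * 11
Denominator: 4! = 24
C(14, 4) = 1001


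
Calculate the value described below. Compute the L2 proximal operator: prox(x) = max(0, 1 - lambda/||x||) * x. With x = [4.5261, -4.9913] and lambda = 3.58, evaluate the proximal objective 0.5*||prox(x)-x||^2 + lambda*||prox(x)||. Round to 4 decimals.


Step 1: Compute ||x||.
||x|| = 6.7379
Step 2: Compute scaling factor.
scale = max(0, 1 - 3.58/6.7379) = 0.4687
Step 3: prox(x) = [2.1213, -2.3393]
||prox(x)|| = 3.1579
Step 4: Proximal objective.
0.5*||prox-x||^2 = 6.4082
lambda*||prox|| = 11.3053
Total = 17.7133


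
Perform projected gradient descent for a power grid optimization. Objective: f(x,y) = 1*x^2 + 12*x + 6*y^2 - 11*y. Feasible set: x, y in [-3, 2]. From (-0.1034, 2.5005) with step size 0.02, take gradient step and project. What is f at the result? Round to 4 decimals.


Step 1: Compute gradient at (-0.1034, 2.5005).
grad_x = 2*1*-0.1034 + 12 = 11.7932
grad_y = 2*6*2.5005 - 11 = 19.006
Step 2: Gradient step.
x_raw = -0.1034 - 0.02*11.7932 = -0.3393
y_raw = 2.5005 - 0.02*19.006 = 2.1204
Step 3: Project onto [-3, 2].
x_proj = clip(-0.3393) = -0.3393
y_proj = clip(2.1204) = 2.0
Step 4: Evaluate f.
f(-0.3393, 2.0) = -1.9561


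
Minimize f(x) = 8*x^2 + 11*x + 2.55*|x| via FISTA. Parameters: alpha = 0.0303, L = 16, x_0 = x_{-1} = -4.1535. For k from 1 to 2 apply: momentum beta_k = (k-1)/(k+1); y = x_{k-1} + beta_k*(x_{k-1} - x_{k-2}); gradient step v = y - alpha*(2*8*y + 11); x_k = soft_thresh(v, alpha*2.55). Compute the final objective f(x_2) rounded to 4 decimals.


FISTA on f(x) = 8*x^2 + 11*x + 2.55*|x|
L = 16, alpha = 0.0303
Iteration 1: beta = 0.0, y = -4.1535 + 0.0*(-4.1535 + 4.1535) = -4.1535
  grad(y) = -55.456, v = y - alpha*grad = -2.4732
  prox(v) = soft_thresh(-2.4732, 0.0773) = -2.3959
Iteration 2: beta = 0.3333, y = -2.3959 + 0.3333*(-2.3959 + 4.1535) = -1.8101
  grad(y) = -17.9609, v = y - alpha*grad = -1.2658
  prox(v) = soft_thresh(-1.2658, 0.0773) = -1.1886
f(x_2) = 8*(-1.1886)^2 + 11*(-1.1886) + 2.55*|-1.1886| = 1.2582


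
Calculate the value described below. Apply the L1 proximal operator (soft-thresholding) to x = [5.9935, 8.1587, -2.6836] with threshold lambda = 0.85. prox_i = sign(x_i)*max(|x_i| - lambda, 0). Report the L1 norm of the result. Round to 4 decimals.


Soft-thresholding with lambda = 0.85:
prox(5.9935) = sign(5.9935)*max(|5.9935| - 0.85, 0) = 5.1435
prox(8.1587) = sign(8.1587)*max(|8.1587| - 0.85, 0) = 7.3087
prox(-2.6836) = sign(-2.6836)*max(|-2.6836| - 0.85, 0) = -1.8336
prox(x) = [5.1435, 7.3087, -1.8336]
||prox(x)||_1 = 5.1435 + 7.3087 + 1.8336 = 14.2858


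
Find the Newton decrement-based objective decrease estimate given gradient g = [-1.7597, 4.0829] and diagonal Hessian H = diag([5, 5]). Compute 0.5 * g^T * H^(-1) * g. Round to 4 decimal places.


Step 1: H is diagonal, so H^(-1) * g = [-0.3519, 0.8166].
Step 2: g^T H^(-1) g = sum_i g_i^2 / H_ii
  = (-1.7597)^2/5 + (4.0829)^2/5
  = 0.6193 + 3.334 = 3.9533
Step 3: Objective decrease = 0.5 * g^T H^(-1) g = 1.9767


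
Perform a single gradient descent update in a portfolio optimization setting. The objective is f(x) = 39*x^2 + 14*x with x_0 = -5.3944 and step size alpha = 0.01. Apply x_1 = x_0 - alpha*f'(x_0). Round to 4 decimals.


We compute the gradient at x_0 and apply the update.
f'(x) = 78*x + 14
f'(-5.3944) = 78*-5.3944 + 14 = -406.7632
x_1 = -5.3944 - 0.01*-406.7632 = -1.3268


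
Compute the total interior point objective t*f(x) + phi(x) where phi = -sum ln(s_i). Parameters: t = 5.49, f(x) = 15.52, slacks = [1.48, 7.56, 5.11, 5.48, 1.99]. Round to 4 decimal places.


Step 1: Compute log-barrier.
ln values: [0.392, 2.0229, 1.6312, 1.7011, 0.6881]
phi = -(0.392 + 2.0229 + 1.6312 + 1.7011 + 0.6881) = -6.4354
Step 2: Compute augmented objective.
t*f(x) = 5.49*15.52 = 85.2048
Total = 85.2048 - 6.4354 = 78.7694


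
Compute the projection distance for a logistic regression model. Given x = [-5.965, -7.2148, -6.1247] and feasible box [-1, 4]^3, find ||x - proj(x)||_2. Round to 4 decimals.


Project each component onto [-1, 4].
clip(-5.965) = -1.0, clip(-7.2148) = -1.0, clip(-6.1247) = -1.0
Projection = [-1.0, -1.0, -1.0]
Squared diffs: [24.6512, 38.6237, 26.2626]
Distance = sqrt(89.5375) = 9.4624


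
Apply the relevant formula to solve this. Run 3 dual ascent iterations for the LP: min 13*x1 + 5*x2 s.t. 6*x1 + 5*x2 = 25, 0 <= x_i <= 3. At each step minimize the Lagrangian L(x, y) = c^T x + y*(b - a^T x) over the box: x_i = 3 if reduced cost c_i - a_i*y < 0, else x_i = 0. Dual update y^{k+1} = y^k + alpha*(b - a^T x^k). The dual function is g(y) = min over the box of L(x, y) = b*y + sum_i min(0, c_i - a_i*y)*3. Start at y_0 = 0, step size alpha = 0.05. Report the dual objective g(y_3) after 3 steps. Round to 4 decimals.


Dual ascent for LP: min 13*x1 + 5*x2, 6*x1 + 5*x2 = 25, 0 <= x_i <= 3
Step 1: y^k = 0.0, reduced costs: (13.0, 5.0)
  x^k = (0.0, 0.0), subgradient = b - a^T x = 25.0
  y^{k+1} = 0.0 + 0.05*25.0 = 1.25
Step 2: y^k = 1.25, reduced costs: (5.5, -1.25)
  x^k = (0.0, 3.0), subgradient = b - a^T x = 10.0
  y^{k+1} = 1.25 + 0.05*10.0 = 1.75
Step 3: y^k = 1.75, reduced costs: (2.5, -3.75)
  x^k = (0.0, 3.0), subgradient = b - a^T x = 10.0
  y^{k+1} = 1.75 + 0.05*10.0 = 2.25
Dual objective at y_3 = 2.25: reduced costs (-0.5, -6.25), box minimizer x = (3.0, 3.0)
g(y_3) = b*y + (c1 - a1*y)*x1 + (c2 - a2*y)*x2 = 25*2.25 + (-0.5)*3.0 + (-6.25)*3.0 = 56.25 - 1.5 - 18.75 = 36.0


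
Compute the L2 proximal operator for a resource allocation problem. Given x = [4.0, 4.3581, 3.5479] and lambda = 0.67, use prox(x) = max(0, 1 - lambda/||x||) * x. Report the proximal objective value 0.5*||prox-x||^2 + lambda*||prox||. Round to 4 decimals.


Step 1: Compute ||x||.
||x|| = 6.8979
Step 2: Compute scaling factor.
scale = max(0, 1 - 0.67/6.8979) = 0.9029
Step 3: prox(x) = [3.6115, 3.9348, 3.2033]
||prox(x)|| = 6.2279
Step 4: Proximal objective.
0.5*||prox-x||^2 = 0.2245
lambda*||prox|| = 4.1727
Total = 4.3971


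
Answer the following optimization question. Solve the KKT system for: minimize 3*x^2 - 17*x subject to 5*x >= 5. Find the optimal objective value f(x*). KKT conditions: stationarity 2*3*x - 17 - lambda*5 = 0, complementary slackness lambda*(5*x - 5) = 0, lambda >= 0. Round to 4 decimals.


Step 1: Try lambda = 0 (constraint inactive).
Stationarity: 2*3*x - 17 = 0
x* = 17/(2*3) = 17/6 = 2.8333 (rounded; the exact value 17/6 is used below)
Check constraint: 5*2.8333 = 14.1665 >= 5 -- satisfied.
Step 2: Compute optimal value.
f(x*) = 3*(17/6)^2 - 17*(17/6) = -24.0833


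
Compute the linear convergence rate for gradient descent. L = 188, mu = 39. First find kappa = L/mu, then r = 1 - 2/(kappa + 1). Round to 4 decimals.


Step 1: Compute the condition number.
kappa = L/mu = 188/39 = 4.8205
Step 2: Compute the convergence rate.
r = 1 - 2/(kappa + 1) = 1 - 2*mu/(L + mu) = (L - mu)/(L + mu) = 149/227 = 0.6564


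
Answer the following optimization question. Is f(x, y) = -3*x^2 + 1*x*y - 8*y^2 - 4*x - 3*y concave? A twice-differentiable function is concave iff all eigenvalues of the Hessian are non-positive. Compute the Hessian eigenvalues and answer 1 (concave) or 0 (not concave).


The Hessian of f(x,y) = -3*x^2 + 1*x*y - 8*y^2 - 4*x - 3*y is:
H = [[-6, 1], [1, -16]]
Trace = -6 - 16 = -22
Determinant = -6*-16 - (1)^2 = 95
Discriminant = (-22)^2 - 4*95 = 104.0
Eigenvalues: lambda_1 = -16.099, lambda_2 = -5.901
The function is concave.

1


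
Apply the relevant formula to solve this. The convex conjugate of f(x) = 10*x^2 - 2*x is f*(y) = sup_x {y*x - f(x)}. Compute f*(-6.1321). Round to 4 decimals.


f*(y) = sup_x {y*x - a*x^2 - b*x} = sup_x {(y-b)*x - a*x^2}
FOC: (y - b) - 2a*x = 0 => x* = (y - b)/(2a)
x* = (-6.1321 + 2)/(2*10) = -0.2066
f*(-6.1321) = (y-b)^2/(4a) = (-6.1321 + 2)^2/(4*10)
= 17.0743/40 = 0.4269


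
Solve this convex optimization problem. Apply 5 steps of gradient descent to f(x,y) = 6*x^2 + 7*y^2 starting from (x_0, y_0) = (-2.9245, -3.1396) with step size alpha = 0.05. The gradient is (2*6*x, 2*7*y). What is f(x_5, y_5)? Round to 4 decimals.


Gradient descent on f(x,y) = 6*x^2 + 7*y^2.
Starting point: (-2.9245, -3.1396), alpha = 0.05
Step 1: grad_x = 2*6*-2.9245 = -35.094, grad_y = 2*7*-3.1396 = -43.9544
  x_1 = -2.9245 - 0.05*-35.094 = -1.1698
  y_1 = -3.1396 - 0.05*-43.9544 = -0.9419
Step 2: grad_x = 2*6*-1.1698 = -14.0376, grad_y = 2*7*-0.9419 = -13.1863
  x_2 = -1.1698 - 0.05*-14.0376 = -0.4679
  y_2 = -0.9419 - 0.05*-13.1863 = -0.2826
Step 3: grad_x = 2*6*-0.4679 = -5.615, grad_y = 2*7*-0.2826 = -3.9559
  x_3 = -0.4679 - 0.05*-5.615 = -0.1872
  y_3 = -0.2826 - 0.05*-3.9559 = -0.0848
Step 4: grad_x = 2*6*-0.1872 = -2.246, grad_y = 2*7*-0.0848 = -1.1868
  x_4 = -0.1872 - 0.05*-2.246 = -0.0749
  y_4 = -0.0848 - 0.05*-1.1868 = -0.0254
Step 5: grad_x = 2*6*-0.0749 = -0.8984, grad_y = 2*7*-0.0254 = -0.356
  x_5 = -0.0749 - 0.05*-0.8984 = -0.0299
  y_5 = -0.0254 - 0.05*-0.356 = -0.0076
f(-0.0299, -0.0076) = 6*(-0.0299)^2 + 7*(-0.0076)^2 = 0.0058


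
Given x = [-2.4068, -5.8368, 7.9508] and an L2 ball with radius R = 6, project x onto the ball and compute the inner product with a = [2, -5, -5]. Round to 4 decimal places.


Step 1: Compute ||x|| (intermediates to 6 decimals).
||x|| = sqrt((-2.4068)^2 + (-5.8368)^2 + 7.9508^2) = 10.152642
Step 2: Project.
Since ||x|| > R, scale = R/||x|| = 6/10.152642 = 0.590979, proj(x) = scale * x
proj(x) = [-1.422368, -3.449426, 4.698756]
Step 3: Dot product.
a^T * proj(x) = 2*(-1.422368) - 5*(-3.449426) - 5*4.698756 = -9.0914


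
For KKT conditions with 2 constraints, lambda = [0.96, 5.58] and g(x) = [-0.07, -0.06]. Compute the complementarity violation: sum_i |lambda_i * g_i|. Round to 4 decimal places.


KKT complementary slackness check:
lambda_1 * g_1 = 0.96 * -0.07 = -0.0672
lambda_2 * g_2 = 5.58 * -0.06 = -0.3348
Total violation = 0.0672 + 0.3348 = 0.402


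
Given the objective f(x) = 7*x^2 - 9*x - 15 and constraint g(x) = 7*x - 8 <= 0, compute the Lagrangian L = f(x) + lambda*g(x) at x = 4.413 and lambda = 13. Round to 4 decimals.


Step 1: Evaluate f(x).
f(4.413) = 7*4.413^2 - 9*4.413 - 15 = 81.605
Step 2: Evaluate g(x).
g(4.413) = 7*4.413 - 8 = 22.891
Step 3: Compute Lagrangian.
L = 81.605 + 13*22.891 = 379.188


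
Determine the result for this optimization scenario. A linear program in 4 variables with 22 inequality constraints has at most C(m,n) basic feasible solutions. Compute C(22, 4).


Each vertex corresponds to some choice of n active constraints out of m, so the number of vertices is at most C(m, n) = m! / (n!(m-n)!).
m = 22, n = 4
Numerator: 22 * 21 * 20 * 19
Denominator: 4! = 24
C(22, 4) = 7315


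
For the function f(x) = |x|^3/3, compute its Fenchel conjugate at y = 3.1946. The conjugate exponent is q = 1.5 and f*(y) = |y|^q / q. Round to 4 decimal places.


The conjugate exponent q satisfies 1/p + 1/q = 1.
p = 3, so q = 3/(3 - 1) = 1.5
|y|^q = 3.1946^1.5 = 5.7099
f*(3.1946) = 5.7099 / 1.5 = 3.8066


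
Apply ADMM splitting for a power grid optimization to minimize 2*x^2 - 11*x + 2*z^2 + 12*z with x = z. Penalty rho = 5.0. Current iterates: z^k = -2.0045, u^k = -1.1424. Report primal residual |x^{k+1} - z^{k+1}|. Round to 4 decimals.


ADMM iteration with rho = 5.0, z^k = -2.0045, u^k = -1.1424
Step 1: x-update.
Minimize 2*x^2 - 11*x + (5.0/2)*(x + 2.0045 - 1.1424)^2
FOC: (2*2 + 5.0)*x = 11 + 5.0*(-2.0045 + 1.1424)
x^{k+1} = 0.7433
Step 2: z-update.
Minimize 2*z^2 + 12*z + (5.0/2)*(0.7433 - z - 1.1424)^2
FOC: (2*2 + 5.0)*z = -12 + 5.0*(0.7433 - 1.1424)
z^{k+1} = -1.5551
Step 3: u-update.
u^{k+1} = -1.1424 + 0.7433 + 1.5551 = 1.1559
Step 4: Primal residual = |0.7433 + 1.5551| = 2.2983


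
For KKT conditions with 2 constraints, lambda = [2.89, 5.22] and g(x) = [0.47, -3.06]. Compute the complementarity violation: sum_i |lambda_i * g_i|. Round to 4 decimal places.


KKT complementary slackness check:
lambda_1 * g_1 = 2.89 * 0.47 = 1.3583
lambda_2 * g_2 = 5.22 * -3.06 = -15.9732
Total violation = 1.3583 + 15.9732 = 17.3315


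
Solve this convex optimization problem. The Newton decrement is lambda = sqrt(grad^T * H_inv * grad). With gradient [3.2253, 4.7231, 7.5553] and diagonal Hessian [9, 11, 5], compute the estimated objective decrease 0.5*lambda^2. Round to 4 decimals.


Step 1: H is diagonal, so H^(-1) * g = [0.3584, 0.4294, 1.5111].
Step 2: g^T H^(-1) g = sum_i g_i^2 / H_ii
  = (3.2253)^2/9 + (4.7231)^2/11 + (7.5553)^2/5
  = 1.1558 + 2.028 + 11.4165 = 14.6003
Step 3: Objective decrease = 0.5 * g^T H^(-1) g = 7.3002


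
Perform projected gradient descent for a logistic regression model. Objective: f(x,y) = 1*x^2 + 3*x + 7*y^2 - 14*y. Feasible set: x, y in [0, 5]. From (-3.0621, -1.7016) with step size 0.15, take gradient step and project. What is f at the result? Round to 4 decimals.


Step 1: Compute gradient at (-3.0621, -1.7016).
grad_x = 2*1*-3.0621 + 3 = -3.1242
grad_y = 2*7*-1.7016 - 14 = -37.8224
Step 2: Gradient step.
x_raw = -3.0621 - 0.15*-3.1242 = -2.5935
y_raw = -1.7016 - 0.15*-37.8224 = 3.9718
Step 3: Project onto [0, 5].
x_proj = clip(-2.5935) = 0.0
y_proj = clip(3.9718) = 3.9718
Step 4: Evaluate f.
f(0.0, 3.9718) = 54.8195


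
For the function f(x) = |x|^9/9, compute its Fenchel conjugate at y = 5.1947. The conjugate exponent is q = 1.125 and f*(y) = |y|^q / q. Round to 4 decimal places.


The conjugate exponent q satisfies 1/p + 1/q = 1.
p = 9, so q = 9/(9 - 1) = 1.125
|y|^q = 5.1947^1.125 = 6.3827
f*(5.1947) = 6.3827 / 1.125 = 5.6735


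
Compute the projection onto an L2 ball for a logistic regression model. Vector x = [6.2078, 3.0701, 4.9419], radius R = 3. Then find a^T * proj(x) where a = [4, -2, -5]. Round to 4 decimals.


Step 1: Compute ||x|| (intermediates to 6 decimals).
||x|| = sqrt(6.2078^2 + 3.0701^2 + 4.9419^2) = 8.507918
Step 2: Project.
Since ||x|| > R, scale = R/||x|| = 3/8.507918 = 0.352613, proj(x) = scale * x
proj(x) = [2.188951, 1.082557, 1.742578]
Step 3: Dot product.
a^T * proj(x) = 4*2.188951 - 2*1.082557 - 5*1.742578 = -2.1222


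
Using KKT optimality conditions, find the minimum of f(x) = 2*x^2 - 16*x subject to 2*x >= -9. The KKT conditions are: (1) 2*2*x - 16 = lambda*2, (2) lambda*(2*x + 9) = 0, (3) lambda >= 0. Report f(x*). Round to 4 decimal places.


Step 1: Try lambda = 0 (constraint inactive).
Stationarity: 2*2*x - 16 = 0
x* = 16/(2*2) = 4.0
Check constraint: 2*4.0 = 8.0 >= -9 -- satisfied.
Step 2: Compute optimal value.
f(x*) = 2*4.0^2 - 16*4.0 = -32.0


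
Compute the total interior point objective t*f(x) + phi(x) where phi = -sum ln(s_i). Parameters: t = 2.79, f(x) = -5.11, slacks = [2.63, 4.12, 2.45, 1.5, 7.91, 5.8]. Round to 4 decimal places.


Step 1: Compute log-barrier.
ln values: [0.967, 1.4159, 0.8961, 0.4055, 2.0681, 1.7579]
phi = -(0.967 + 1.4159 + 0.8961 + 0.4055 + 2.0681 + 1.7579) = -7.5104
Step 2: Compute augmented objective.
t*f(x) = 2.79*-5.11 = -14.2569
Total = -14.2569 - 7.5104 = -21.7673


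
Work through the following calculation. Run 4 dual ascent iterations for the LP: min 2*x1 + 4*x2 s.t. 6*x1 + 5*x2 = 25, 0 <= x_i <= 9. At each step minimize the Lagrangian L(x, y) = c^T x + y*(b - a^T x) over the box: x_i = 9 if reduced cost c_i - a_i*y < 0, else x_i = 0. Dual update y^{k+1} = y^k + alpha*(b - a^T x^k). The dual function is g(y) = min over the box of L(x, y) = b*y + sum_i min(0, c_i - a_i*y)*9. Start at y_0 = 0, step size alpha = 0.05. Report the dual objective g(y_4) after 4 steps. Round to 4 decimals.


Dual ascent for LP: min 2*x1 + 4*x2, 6*x1 + 5*x2 = 25, 0 <= x_i <= 9
Step 1: y^k = 0.0, reduced costs: (2.0, 4.0)
  x^k = (0.0, 0.0), subgradient = b - a^T x = 25.0
  y^{k+1} = 0.0 + 0.05*25.0 = 1.25
Step 2: y^k = 1.25, reduced costs: (-5.5, -2.25)
  x^k = (9.0, 9.0), subgradient = b - a^T x = -74.0
  y^{k+1} = 1.25 + 0.05*-74.0 = -2.45
Step 3: y^k = -2.45, reduced costs: (16.7, 16.25)
  x^k = (0.0, 0.0), subgradient = b - a^T x = 25.0
  y^{k+1} = -2.45 + 0.05*25.0 = -1.2
Step 4: y^k = -1.2, reduced costs: (9.2, 10.0)
  x^k = (0.0, 0.0), subgradient = b - a^T x = 25.0
  y^{k+1} = -1.2 + 0.05*25.0 = 0.05
Dual objective at y_4 = 0.05: reduced costs (1.7, 3.75), box minimizer x = (0.0, 0.0)
g(y_4) = b*y + (c1 - a1*y)*x1 + (c2 - a2*y)*x2 = 25*0.05 + 1.7*0.0 + 3.75*0.0 = 1.25 + 0.0 + 0.0 = 1.25
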